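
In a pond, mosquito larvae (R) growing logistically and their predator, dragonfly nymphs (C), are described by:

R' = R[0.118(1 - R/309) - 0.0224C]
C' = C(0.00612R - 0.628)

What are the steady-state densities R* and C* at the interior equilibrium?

From dC/dt = 0 with C > 0: 0.00612R* = 0.628, so R* = 103.
Substitute into dR/dt = 0: 0.118(1 - 103/309) = 0.0224C*.
The bracket is 0.668, giving C* = 0.0788/0.0224 = 3.52.

R* ≈ 103, C* ≈ 3.52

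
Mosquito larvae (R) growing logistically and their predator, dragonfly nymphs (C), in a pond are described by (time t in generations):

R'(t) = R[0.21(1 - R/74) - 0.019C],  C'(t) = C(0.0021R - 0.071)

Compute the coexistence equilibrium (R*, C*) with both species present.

From dC/dt = 0 with C > 0: 0.0021R* = 0.071, so R* = 33.8.
Substitute into dR/dt = 0: 0.21(1 - 33.8/74) = 0.019C*.
The bracket is 0.543, giving C* = 0.114/0.019 = 6.

R* ≈ 33.8, C* ≈ 6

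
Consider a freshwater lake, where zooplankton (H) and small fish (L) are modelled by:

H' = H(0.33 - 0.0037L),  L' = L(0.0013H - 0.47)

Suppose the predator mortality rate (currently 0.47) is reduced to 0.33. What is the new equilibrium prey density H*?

At the interior fixed point, setting dL/dt = 0 with L > 0 fixes H* = (predator death rate)/(HL coefficient) — independent of the other coefficients.
With the change, H* = 0.33/0.0013 = 254; it falls from 362.

H* ≈ 254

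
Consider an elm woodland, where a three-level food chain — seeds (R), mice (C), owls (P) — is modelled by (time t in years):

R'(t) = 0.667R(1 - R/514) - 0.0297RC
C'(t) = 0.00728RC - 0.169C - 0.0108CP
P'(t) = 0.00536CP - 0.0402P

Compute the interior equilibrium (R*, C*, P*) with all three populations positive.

From dP/dt = 0: 0.00536C* = 0.0402, so C* = 7.5.
From dR/dt = 0: 0.667(1 - R*/514) = 0.0297·7.5, giving R* = 514·(1 - 0.334) = 342.
From dC/dt = 0: 0.00728·342 - 0.169 = 0.0108P*, so P* = 2.32/0.0108 = 215.

R* ≈ 342, C* ≈ 7.5, P* ≈ 215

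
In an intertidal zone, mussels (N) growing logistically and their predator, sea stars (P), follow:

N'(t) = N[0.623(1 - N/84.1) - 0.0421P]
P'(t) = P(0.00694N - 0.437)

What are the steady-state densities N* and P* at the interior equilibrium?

N* ≈ 63, P* ≈ 3.72

From dP/dt = 0 with P > 0: 0.00694N* = 0.437, so N* = 63.
Substitute into dN/dt = 0: 0.623(1 - 63/84.1) = 0.0421P*.
The bracket is 0.251, giving P* = 0.157/0.0421 = 3.72.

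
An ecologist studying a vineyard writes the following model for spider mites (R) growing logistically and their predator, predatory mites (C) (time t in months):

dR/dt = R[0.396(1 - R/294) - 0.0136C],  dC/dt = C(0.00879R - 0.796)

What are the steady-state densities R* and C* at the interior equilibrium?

From dC/dt = 0 with C > 0: 0.00879R* = 0.796, so R* = 90.6.
Substitute into dR/dt = 0: 0.396(1 - 90.6/294) = 0.0136C*.
The bracket is 0.692, giving C* = 0.274/0.0136 = 20.1.

R* ≈ 90.6, C* ≈ 20.1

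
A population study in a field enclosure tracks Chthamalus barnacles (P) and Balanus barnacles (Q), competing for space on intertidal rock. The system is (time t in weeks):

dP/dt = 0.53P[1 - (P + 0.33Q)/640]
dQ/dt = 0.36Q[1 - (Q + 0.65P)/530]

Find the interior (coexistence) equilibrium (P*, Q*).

Setting both brackets to zero gives the nullclines P + 0.33Q = 640 and 0.65P + Q = 530.
Substituting Q = 530 - 0.65P into the first: P(1 - 0.33·0.65) = 640 - 0.33·530.
So P* = 465/0.785 = 592, and then Q* = 530 - 0.65·592 = 145.

P* ≈ 592, Q* ≈ 145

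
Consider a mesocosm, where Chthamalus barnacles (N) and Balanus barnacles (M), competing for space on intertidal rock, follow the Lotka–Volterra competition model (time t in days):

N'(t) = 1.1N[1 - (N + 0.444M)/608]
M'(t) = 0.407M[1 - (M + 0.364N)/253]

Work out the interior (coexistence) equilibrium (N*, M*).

N* ≈ 591, M* ≈ 37.8

Setting both brackets to zero gives the nullclines N + 0.444M = 608 and 0.364N + M = 253.
Substituting M = 253 - 0.364N into the first: N(1 - 0.444·0.364) = 608 - 0.444·253.
So N* = 496/0.838 = 591, and then M* = 253 - 0.364·591 = 37.8.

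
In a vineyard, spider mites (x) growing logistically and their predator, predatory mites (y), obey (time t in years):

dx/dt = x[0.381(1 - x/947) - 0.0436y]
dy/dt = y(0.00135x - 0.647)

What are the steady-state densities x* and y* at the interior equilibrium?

x* ≈ 479, y* ≈ 4.32

From dy/dt = 0 with y > 0: 0.00135x* = 0.647, so x* = 479.
Substitute into dx/dt = 0: 0.381(1 - 479/947) = 0.0436y*.
The bracket is 0.494, giving y* = 0.188/0.0436 = 4.32.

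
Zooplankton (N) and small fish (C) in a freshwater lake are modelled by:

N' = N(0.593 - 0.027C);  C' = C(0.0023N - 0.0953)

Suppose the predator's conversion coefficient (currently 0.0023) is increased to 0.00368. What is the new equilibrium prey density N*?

At the interior fixed point, setting dC/dt = 0 with C > 0 fixes N* = (predator death rate)/(NC coefficient) — independent of the other coefficients.
With the change, N* = 0.0953/0.00368 = 25.9; it falls from 41.4.

N* ≈ 25.9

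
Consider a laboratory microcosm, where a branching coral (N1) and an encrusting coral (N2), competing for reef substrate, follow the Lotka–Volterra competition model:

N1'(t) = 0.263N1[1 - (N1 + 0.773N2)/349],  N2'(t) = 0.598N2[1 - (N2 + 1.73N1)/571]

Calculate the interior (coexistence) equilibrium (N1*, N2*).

N1* ≈ 274, N2* ≈ 97.2

Setting both brackets to zero gives the nullclines N1 + 0.773N2 = 349 and 1.73N1 + N2 = 571.
Substituting N2 = 571 - 1.73N1 into the first: N1(1 - 0.773·1.73) = 349 - 0.773·571.
So N1* = -92.4/-0.337 = 274, and then N2* = 571 - 1.73·274 = 97.2.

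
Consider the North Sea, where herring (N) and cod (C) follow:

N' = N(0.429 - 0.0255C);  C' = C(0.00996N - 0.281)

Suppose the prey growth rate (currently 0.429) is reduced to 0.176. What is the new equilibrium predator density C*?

At the interior fixed point, setting dN/dt = 0 with N > 0 fixes C* = (prey growth rate)/(NC coefficient) — independent of the other coefficients.
With the change, C* = 0.176/0.0255 = 6.9; it falls from 16.8.

C* ≈ 6.9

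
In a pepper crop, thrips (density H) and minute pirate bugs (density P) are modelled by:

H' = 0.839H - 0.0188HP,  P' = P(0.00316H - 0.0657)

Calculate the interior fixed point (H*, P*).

Set dP/dt = 0 with P > 0: 0.00316H - 0.0657 = 0, so H* = 0.0657/0.00316 = 20.8.
Set dH/dt = 0 with H > 0: 0.839 - 0.0188P = 0, so P* = 0.839/0.0188 = 44.6.

H* ≈ 20.8, P* ≈ 44.6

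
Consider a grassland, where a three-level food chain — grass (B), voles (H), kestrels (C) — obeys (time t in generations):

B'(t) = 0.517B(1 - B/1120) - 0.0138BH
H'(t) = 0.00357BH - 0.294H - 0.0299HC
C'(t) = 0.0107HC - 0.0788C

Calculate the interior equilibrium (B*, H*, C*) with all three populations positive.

From dC/dt = 0: 0.0107H* = 0.0788, so H* = 7.36.
From dB/dt = 0: 0.517(1 - B*/1120) = 0.0138·7.36, giving B* = 1120·(1 - 0.197) = 900.
From dH/dt = 0: 0.00357·900 - 0.294 = 0.0299C*, so C* = 2.92/0.0299 = 97.6.

B* ≈ 900, H* ≈ 7.36, C* ≈ 97.6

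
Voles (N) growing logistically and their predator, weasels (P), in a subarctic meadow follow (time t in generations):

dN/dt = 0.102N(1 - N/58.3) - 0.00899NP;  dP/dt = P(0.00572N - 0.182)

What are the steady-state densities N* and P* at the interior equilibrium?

From dP/dt = 0 with P > 0: 0.00572N* = 0.182, so N* = 31.8.
Substitute into dN/dt = 0: 0.102(1 - 31.8/58.3) = 0.00899P*.
The bracket is 0.454, giving P* = 0.0463/0.00899 = 5.15.

N* ≈ 31.8, P* ≈ 5.15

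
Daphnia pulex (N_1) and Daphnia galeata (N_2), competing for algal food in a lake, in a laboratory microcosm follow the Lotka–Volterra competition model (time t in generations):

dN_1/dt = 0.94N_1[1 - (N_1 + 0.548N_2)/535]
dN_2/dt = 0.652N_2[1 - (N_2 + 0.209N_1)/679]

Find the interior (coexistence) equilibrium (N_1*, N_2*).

Setting both brackets to zero gives the nullclines N_1 + 0.548N_2 = 535 and 0.209N_1 + N_2 = 679.
Substituting N_2 = 679 - 0.209N_1 into the first: N_1(1 - 0.548·0.209) = 535 - 0.548·679.
So N_1* = 163/0.885 = 184, and then N_2* = 679 - 0.209·184 = 641.

N_1* ≈ 184, N_2* ≈ 641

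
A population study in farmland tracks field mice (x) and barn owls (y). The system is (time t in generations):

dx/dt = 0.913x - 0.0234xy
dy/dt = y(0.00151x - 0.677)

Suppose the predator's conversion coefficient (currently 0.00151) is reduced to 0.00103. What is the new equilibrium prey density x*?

x* ≈ 657

At the interior fixed point, setting dy/dt = 0 with y > 0 fixes x* = (predator death rate)/(xy coefficient) — independent of the other coefficients.
With the change, x* = 0.677/0.00103 = 657; it rises from 448.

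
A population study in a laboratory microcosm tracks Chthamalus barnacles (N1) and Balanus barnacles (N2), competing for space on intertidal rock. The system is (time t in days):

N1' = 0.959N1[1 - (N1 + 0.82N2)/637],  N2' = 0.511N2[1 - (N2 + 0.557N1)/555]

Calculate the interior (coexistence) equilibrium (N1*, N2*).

N1* ≈ 335, N2* ≈ 368

Setting both brackets to zero gives the nullclines N1 + 0.82N2 = 637 and 0.557N1 + N2 = 555.
Substituting N2 = 555 - 0.557N1 into the first: N1(1 - 0.82·0.557) = 637 - 0.82·555.
So N1* = 182/0.543 = 335, and then N2* = 555 - 0.557·335 = 368.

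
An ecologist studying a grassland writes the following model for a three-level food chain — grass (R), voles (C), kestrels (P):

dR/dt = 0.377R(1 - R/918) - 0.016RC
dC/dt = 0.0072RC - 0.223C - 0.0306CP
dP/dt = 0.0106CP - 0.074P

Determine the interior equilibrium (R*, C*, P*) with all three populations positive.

R* ≈ 646, C* ≈ 6.98, P* ≈ 145

From dP/dt = 0: 0.0106C* = 0.074, so C* = 6.98.
From dR/dt = 0: 0.377(1 - R*/918) = 0.016·6.98, giving R* = 918·(1 - 0.296) = 646.
From dC/dt = 0: 0.0072·646 - 0.223 = 0.0306P*, so P* = 4.43/0.0306 = 145.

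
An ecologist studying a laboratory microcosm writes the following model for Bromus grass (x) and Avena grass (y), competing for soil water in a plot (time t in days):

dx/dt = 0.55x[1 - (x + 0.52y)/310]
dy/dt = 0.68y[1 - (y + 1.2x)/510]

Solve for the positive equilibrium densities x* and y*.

Setting both brackets to zero gives the nullclines x + 0.52y = 310 and 1.2x + y = 510.
Substituting y = 510 - 1.2x into the first: x(1 - 0.52·1.2) = 310 - 0.52·510.
So x* = 44.8/0.376 = 119, and then y* = 510 - 1.2·119 = 367.

x* ≈ 119, y* ≈ 367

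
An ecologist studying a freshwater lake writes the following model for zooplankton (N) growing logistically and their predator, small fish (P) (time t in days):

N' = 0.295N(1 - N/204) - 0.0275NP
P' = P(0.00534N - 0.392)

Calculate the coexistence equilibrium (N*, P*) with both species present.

From dP/dt = 0 with P > 0: 0.00534N* = 0.392, so N* = 73.4.
Substitute into dN/dt = 0: 0.295(1 - 73.4/204) = 0.0275P*.
The bracket is 0.64, giving P* = 0.189/0.0275 = 6.87.

N* ≈ 73.4, P* ≈ 6.87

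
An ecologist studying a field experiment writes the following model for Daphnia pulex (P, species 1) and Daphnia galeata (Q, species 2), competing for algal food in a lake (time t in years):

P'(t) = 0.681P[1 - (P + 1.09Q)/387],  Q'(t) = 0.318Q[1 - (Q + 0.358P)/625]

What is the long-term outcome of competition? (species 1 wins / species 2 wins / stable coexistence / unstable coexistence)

Compare the nullcline intercepts: K1/α12 = 387/1.09 = 355 < K2 = 625; K2/α21 = 625/0.358 = 1750 > K1 = 387.
Since the inequalities point opposite ways, species 2 can invade but species 1 cannot.

species 2 excludes species 1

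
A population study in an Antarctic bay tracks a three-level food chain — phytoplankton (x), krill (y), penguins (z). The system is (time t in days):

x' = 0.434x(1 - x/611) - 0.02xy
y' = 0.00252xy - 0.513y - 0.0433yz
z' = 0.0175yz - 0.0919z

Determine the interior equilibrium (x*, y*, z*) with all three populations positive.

x* ≈ 463, y* ≈ 5.25, z* ≈ 15.1

From dz/dt = 0: 0.0175y* = 0.0919, so y* = 5.25.
From dx/dt = 0: 0.434(1 - x*/611) = 0.02·5.25, giving x* = 611·(1 - 0.242) = 463.
From dy/dt = 0: 0.00252·463 - 0.513 = 0.0433z*, so z* = 0.654/0.0433 = 15.1.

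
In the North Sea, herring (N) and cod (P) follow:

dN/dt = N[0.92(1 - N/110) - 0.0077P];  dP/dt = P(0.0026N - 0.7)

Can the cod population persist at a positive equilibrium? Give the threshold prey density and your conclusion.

Threshold N = 269; K < 269, so no, the predator goes extinct.

The predator equation gives dP/dt > 0 only when N > 0.7/0.0026 = 269.
Without the predator, N → K = 110. Since 110 < 269, the predator cannot invade.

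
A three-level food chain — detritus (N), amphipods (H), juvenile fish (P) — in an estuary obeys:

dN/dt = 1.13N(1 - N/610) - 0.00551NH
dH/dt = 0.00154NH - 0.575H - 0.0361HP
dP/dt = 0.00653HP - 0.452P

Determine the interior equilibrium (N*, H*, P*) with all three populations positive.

N* ≈ 404, H* ≈ 69.2, P* ≈ 1.31

From dP/dt = 0: 0.00653H* = 0.452, so H* = 69.2.
From dN/dt = 0: 1.13(1 - N*/610) = 0.00551·69.2, giving N* = 610·(1 - 0.338) = 404.
From dH/dt = 0: 0.00154·404 - 0.575 = 0.0361P*, so P* = 0.0473/0.0361 = 1.31.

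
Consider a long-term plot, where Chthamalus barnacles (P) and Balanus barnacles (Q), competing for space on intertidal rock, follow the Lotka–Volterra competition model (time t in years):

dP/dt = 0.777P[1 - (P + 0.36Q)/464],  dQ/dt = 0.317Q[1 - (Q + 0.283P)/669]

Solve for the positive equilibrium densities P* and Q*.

Setting both brackets to zero gives the nullclines P + 0.36Q = 464 and 0.283P + Q = 669.
Substituting Q = 669 - 0.283P into the first: P(1 - 0.36·0.283) = 464 - 0.36·669.
So P* = 223/0.898 = 248, and then Q* = 669 - 0.283·248 = 599.

P* ≈ 248, Q* ≈ 599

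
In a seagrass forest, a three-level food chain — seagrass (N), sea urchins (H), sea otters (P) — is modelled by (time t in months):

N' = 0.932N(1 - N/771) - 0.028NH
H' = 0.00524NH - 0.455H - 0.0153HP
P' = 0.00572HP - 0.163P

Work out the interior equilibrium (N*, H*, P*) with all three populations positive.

From dP/dt = 0: 0.00572H* = 0.163, so H* = 28.5.
From dN/dt = 0: 0.932(1 - N*/771) = 0.028·28.5, giving N* = 771·(1 - 0.856) = 111.
From dH/dt = 0: 0.00524·111 - 0.455 = 0.0153P*, so P* = 0.126/0.0153 = 8.25.

N* ≈ 111, H* ≈ 28.5, P* ≈ 8.25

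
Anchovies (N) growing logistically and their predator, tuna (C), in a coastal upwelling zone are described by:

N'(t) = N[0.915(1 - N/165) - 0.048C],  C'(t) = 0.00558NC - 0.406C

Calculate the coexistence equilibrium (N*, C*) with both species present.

From dC/dt = 0 with C > 0: 0.00558N* = 0.406, so N* = 72.8.
Substitute into dN/dt = 0: 0.915(1 - 72.8/165) = 0.048C*.
The bracket is 0.559, giving C* = 0.512/0.048 = 10.7.

N* ≈ 72.8, C* ≈ 10.7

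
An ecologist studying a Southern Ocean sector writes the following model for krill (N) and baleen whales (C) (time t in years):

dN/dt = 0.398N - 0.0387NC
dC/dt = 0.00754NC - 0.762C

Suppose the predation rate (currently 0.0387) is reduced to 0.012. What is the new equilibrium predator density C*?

At the interior fixed point, setting dN/dt = 0 with N > 0 fixes C* = (prey growth rate)/(NC coefficient) — independent of the other coefficients.
With the change, C* = 0.398/0.012 = 33.2; it rises from 10.3.

C* ≈ 33.2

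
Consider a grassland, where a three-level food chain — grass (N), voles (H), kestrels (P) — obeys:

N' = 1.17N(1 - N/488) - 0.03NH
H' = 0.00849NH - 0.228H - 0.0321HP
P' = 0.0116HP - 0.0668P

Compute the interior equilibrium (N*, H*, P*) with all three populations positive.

From dP/dt = 0: 0.0116H* = 0.0668, so H* = 5.76.
From dN/dt = 0: 1.17(1 - N*/488) = 0.03·5.76, giving N* = 488·(1 - 0.148) = 416.
From dH/dt = 0: 0.00849·416 - 0.228 = 0.0321P*, so P* = 3.3/0.0321 = 103.

N* ≈ 416, H* ≈ 5.76, P* ≈ 103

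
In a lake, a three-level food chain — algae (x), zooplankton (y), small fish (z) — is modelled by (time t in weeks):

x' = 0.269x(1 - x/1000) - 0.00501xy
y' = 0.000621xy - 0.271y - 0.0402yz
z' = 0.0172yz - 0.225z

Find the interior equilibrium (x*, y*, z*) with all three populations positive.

x* ≈ 756, y* ≈ 13.1, z* ≈ 4.94

From dz/dt = 0: 0.0172y* = 0.225, so y* = 13.1.
From dx/dt = 0: 0.269(1 - x*/1000) = 0.00501·13.1, giving x* = 1000·(1 - 0.244) = 756.
From dy/dt = 0: 0.000621·756 - 0.271 = 0.0402z*, so z* = 0.199/0.0402 = 4.94.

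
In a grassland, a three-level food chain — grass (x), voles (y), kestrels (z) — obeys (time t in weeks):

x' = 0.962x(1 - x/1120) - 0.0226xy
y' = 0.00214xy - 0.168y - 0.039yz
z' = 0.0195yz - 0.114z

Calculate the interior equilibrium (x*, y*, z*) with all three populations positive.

From dz/dt = 0: 0.0195y* = 0.114, so y* = 5.85.
From dx/dt = 0: 0.962(1 - x*/1120) = 0.0226·5.85, giving x* = 1120·(1 - 0.137) = 966.
From dy/dt = 0: 0.00214·966 - 0.168 = 0.039z*, so z* = 1.9/0.039 = 48.7.

x* ≈ 966, y* ≈ 5.85, z* ≈ 48.7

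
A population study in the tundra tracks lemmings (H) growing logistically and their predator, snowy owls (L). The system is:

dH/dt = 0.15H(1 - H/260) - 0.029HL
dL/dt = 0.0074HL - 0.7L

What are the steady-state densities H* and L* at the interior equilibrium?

H* ≈ 94.6, L* ≈ 3.29

From dL/dt = 0 with L > 0: 0.0074H* = 0.7, so H* = 94.6.
Substitute into dH/dt = 0: 0.15(1 - 94.6/260) = 0.029L*.
The bracket is 0.636, giving L* = 0.0954/0.029 = 3.29.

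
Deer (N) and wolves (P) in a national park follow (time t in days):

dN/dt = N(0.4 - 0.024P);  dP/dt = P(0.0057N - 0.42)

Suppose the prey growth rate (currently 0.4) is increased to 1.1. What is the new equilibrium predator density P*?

P* ≈ 45.8

At the interior fixed point, setting dN/dt = 0 with N > 0 fixes P* = (prey growth rate)/(NP coefficient) — independent of the other coefficients.
With the change, P* = 1.1/0.024 = 45.8; it rises from 16.7.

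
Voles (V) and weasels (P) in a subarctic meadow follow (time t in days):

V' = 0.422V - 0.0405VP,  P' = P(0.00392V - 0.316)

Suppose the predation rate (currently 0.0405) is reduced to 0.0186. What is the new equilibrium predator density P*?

At the interior fixed point, setting dV/dt = 0 with V > 0 fixes P* = (prey growth rate)/(VP coefficient) — independent of the other coefficients.
With the change, P* = 0.422/0.0186 = 22.7; it rises from 10.4.

P* ≈ 22.7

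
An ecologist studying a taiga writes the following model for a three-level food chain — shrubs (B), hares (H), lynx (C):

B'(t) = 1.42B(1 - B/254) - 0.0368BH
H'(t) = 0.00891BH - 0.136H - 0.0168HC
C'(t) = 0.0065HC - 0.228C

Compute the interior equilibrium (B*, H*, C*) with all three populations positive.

From dC/dt = 0: 0.0065H* = 0.228, so H* = 35.1.
From dB/dt = 0: 1.42(1 - B*/254) = 0.0368·35.1, giving B* = 254·(1 - 0.909) = 23.1.
From dH/dt = 0: 0.00891·23.1 - 0.136 = 0.0168C*, so C* = 0.0699/0.0168 = 4.16.

B* ≈ 23.1, H* ≈ 35.1, C* ≈ 4.16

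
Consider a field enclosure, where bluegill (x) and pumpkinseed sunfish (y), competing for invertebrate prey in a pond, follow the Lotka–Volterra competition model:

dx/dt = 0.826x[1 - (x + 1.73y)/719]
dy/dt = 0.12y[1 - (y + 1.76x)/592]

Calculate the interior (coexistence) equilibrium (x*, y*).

Setting both brackets to zero gives the nullclines x + 1.73y = 719 and 1.76x + y = 592.
Substituting y = 592 - 1.76x into the first: x(1 - 1.73·1.76) = 719 - 1.73·592.
So x* = -305/-2.04 = 149, and then y* = 592 - 1.76·149 = 329.

x* ≈ 149, y* ≈ 329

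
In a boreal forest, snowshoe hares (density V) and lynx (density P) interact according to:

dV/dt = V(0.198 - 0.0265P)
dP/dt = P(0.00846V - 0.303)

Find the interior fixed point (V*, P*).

Set dP/dt = 0 with P > 0: 0.00846V - 0.303 = 0, so V* = 0.303/0.00846 = 35.8.
Set dV/dt = 0 with V > 0: 0.198 - 0.0265P = 0, so P* = 0.198/0.0265 = 7.47.

V* ≈ 35.8, P* ≈ 7.47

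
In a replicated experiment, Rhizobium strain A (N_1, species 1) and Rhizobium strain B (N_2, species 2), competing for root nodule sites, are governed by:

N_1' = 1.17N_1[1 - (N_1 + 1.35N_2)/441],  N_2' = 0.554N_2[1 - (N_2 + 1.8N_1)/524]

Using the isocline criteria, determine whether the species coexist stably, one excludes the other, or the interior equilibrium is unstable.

unstable coexistence (outcome depends on initial conditions)

Compare the nullcline intercepts: K1/α12 = 441/1.35 = 327 < K2 = 524; K2/α21 = 524/1.8 = 291 < K1 = 441.
Since both are reversed, neither can invade when rare; the interior point is a saddle.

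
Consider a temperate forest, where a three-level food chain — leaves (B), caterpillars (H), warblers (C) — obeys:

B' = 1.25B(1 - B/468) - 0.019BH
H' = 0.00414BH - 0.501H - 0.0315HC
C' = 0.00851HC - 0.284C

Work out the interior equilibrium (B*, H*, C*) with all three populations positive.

From dC/dt = 0: 0.00851H* = 0.284, so H* = 33.4.
From dB/dt = 0: 1.25(1 - B*/468) = 0.019·33.4, giving B* = 468·(1 - 0.507) = 231.
From dH/dt = 0: 0.00414·231 - 0.501 = 0.0315C*, so C* = 0.454/0.0315 = 14.4.

B* ≈ 231, H* ≈ 33.4, C* ≈ 14.4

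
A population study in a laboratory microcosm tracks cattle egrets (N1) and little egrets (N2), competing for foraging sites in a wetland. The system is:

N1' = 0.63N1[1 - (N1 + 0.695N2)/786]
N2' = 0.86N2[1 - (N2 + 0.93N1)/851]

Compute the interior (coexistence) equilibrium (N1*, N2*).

Setting both brackets to zero gives the nullclines N1 + 0.695N2 = 786 and 0.93N1 + N2 = 851.
Substituting N2 = 851 - 0.93N1 into the first: N1(1 - 0.695·0.93) = 786 - 0.695·851.
So N1* = 195/0.354 = 550, and then N2* = 851 - 0.93·550 = 339.

N1* ≈ 550, N2* ≈ 339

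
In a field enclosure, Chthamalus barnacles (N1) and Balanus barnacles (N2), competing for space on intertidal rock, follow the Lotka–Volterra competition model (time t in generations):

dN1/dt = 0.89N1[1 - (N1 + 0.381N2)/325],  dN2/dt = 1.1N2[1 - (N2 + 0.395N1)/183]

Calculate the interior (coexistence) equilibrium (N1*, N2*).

N1* ≈ 301, N2* ≈ 64.3

Setting both brackets to zero gives the nullclines N1 + 0.381N2 = 325 and 0.395N1 + N2 = 183.
Substituting N2 = 183 - 0.395N1 into the first: N1(1 - 0.381·0.395) = 325 - 0.381·183.
So N1* = 255/0.85 = 301, and then N2* = 183 - 0.395·301 = 64.3.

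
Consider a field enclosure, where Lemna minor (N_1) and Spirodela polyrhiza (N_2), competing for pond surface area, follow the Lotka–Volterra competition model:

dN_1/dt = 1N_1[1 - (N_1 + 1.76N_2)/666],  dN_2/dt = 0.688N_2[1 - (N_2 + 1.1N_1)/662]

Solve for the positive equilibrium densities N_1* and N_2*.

N_1* ≈ 533, N_2* ≈ 75.4

Setting both brackets to zero gives the nullclines N_1 + 1.76N_2 = 666 and 1.1N_1 + N_2 = 662.
Substituting N_2 = 662 - 1.1N_1 into the first: N_1(1 - 1.76·1.1) = 666 - 1.76·662.
So N_1* = -499/-0.936 = 533, and then N_2* = 662 - 1.1·533 = 75.4.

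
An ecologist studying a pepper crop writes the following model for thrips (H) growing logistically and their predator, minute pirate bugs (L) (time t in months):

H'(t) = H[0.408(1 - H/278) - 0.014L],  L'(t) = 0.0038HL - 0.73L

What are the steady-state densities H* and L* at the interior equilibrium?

H* ≈ 192, L* ≈ 9

From dL/dt = 0 with L > 0: 0.0038H* = 0.73, so H* = 192.
Substitute into dH/dt = 0: 0.408(1 - 192/278) = 0.014L*.
The bracket is 0.309, giving L* = 0.126/0.014 = 9.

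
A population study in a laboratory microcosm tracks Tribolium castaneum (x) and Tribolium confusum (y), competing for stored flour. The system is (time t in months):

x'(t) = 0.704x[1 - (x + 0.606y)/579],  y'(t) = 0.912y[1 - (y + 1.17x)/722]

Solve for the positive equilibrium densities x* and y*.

Setting both brackets to zero gives the nullclines x + 0.606y = 579 and 1.17x + y = 722.
Substituting y = 722 - 1.17x into the first: x(1 - 0.606·1.17) = 579 - 0.606·722.
So x* = 141/0.291 = 486, and then y* = 722 - 1.17·486 = 153.

x* ≈ 486, y* ≈ 153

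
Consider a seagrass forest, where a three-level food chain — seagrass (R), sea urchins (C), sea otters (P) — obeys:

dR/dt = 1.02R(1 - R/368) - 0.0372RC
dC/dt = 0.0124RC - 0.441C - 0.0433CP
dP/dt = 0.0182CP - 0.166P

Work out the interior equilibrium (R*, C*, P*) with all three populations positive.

From dP/dt = 0: 0.0182C* = 0.166, so C* = 9.12.
From dR/dt = 0: 1.02(1 - R*/368) = 0.0372·9.12, giving R* = 368·(1 - 0.333) = 246.
From dC/dt = 0: 0.0124·246 - 0.441 = 0.0433P*, so P* = 2.6/0.0433 = 60.1.

R* ≈ 246, C* ≈ 9.12, P* ≈ 60.1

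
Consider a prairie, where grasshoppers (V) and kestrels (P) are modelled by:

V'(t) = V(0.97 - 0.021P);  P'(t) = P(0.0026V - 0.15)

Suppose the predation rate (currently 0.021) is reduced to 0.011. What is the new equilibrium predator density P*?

At the interior fixed point, setting dV/dt = 0 with V > 0 fixes P* = (prey growth rate)/(VP coefficient) — independent of the other coefficients.
With the change, P* = 0.97/0.011 = 88.2; it rises from 46.2.

P* ≈ 88.2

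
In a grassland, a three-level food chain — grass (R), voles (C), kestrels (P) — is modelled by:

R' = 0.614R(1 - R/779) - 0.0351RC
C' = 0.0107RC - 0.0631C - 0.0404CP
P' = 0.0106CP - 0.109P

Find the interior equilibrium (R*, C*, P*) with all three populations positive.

From dP/dt = 0: 0.0106C* = 0.109, so C* = 10.3.
From dR/dt = 0: 0.614(1 - R*/779) = 0.0351·10.3, giving R* = 779·(1 - 0.588) = 321.
From dC/dt = 0: 0.0107·321 - 0.0631 = 0.0404P*, so P* = 3.37/0.0404 = 83.5.

R* ≈ 321, C* ≈ 10.3, P* ≈ 83.5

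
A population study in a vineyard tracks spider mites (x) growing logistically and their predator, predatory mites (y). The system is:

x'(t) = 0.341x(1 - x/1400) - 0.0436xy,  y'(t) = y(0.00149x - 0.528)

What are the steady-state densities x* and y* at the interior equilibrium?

x* ≈ 354, y* ≈ 5.84

From dy/dt = 0 with y > 0: 0.00149x* = 0.528, so x* = 354.
Substitute into dx/dt = 0: 0.341(1 - 354/1400) = 0.0436y*.
The bracket is 0.747, giving y* = 0.255/0.0436 = 5.84.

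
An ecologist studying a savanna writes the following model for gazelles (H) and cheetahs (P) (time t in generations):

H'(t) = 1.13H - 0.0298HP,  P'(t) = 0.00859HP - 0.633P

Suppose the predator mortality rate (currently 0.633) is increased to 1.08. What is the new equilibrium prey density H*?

H* ≈ 126

At the interior fixed point, setting dP/dt = 0 with P > 0 fixes H* = (predator death rate)/(HP coefficient) — independent of the other coefficients.
With the change, H* = 1.08/0.00859 = 126; it rises from 73.7.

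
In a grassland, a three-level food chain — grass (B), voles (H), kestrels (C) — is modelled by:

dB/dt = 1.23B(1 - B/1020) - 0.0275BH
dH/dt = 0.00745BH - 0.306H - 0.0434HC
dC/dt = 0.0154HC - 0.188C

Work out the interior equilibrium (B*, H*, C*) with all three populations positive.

B* ≈ 742, H* ≈ 12.2, C* ≈ 120

From dC/dt = 0: 0.0154H* = 0.188, so H* = 12.2.
From dB/dt = 0: 1.23(1 - B*/1020) = 0.0275·12.2, giving B* = 1020·(1 - 0.273) = 742.
From dH/dt = 0: 0.00745·742 - 0.306 = 0.0434C*, so C* = 5.22/0.0434 = 120.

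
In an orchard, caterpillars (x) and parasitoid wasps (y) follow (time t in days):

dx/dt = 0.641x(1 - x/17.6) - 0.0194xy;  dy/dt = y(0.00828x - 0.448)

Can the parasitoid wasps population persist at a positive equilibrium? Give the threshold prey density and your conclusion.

The predator equation gives dy/dt > 0 only when x > 0.448/0.00828 = 54.1.
Without the predator, x → K = 17.6. Since 17.6 < 54.1, the predator cannot invade.

Threshold x = 54.1; K < 54.1, so no, the predator goes extinct.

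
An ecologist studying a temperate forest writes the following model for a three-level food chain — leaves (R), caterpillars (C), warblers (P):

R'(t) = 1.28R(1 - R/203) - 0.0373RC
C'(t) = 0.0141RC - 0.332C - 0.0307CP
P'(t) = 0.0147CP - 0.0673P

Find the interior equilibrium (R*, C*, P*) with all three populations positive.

From dP/dt = 0: 0.0147C* = 0.0673, so C* = 4.58.
From dR/dt = 0: 1.28(1 - R*/203) = 0.0373·4.58, giving R* = 203·(1 - 0.133) = 176.
From dC/dt = 0: 0.0141·176 - 0.332 = 0.0307P*, so P* = 2.15/0.0307 = 70.

R* ≈ 176, C* ≈ 4.58, P* ≈ 70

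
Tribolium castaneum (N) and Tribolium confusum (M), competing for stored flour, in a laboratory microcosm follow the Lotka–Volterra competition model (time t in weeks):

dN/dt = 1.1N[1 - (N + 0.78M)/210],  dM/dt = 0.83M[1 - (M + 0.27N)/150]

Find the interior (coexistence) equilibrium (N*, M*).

N* ≈ 118, M* ≈ 118

Setting both brackets to zero gives the nullclines N + 0.78M = 210 and 0.27N + M = 150.
Substituting M = 150 - 0.27N into the first: N(1 - 0.78·0.27) = 210 - 0.78·150.
So N* = 93/0.789 = 118, and then M* = 150 - 0.27·118 = 118.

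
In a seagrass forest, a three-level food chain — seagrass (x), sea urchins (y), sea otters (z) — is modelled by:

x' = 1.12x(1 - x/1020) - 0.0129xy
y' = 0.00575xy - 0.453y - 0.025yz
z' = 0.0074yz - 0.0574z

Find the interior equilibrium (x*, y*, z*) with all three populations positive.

From dz/dt = 0: 0.0074y* = 0.0574, so y* = 7.76.
From dx/dt = 0: 1.12(1 - x*/1020) = 0.0129·7.76, giving x* = 1020·(1 - 0.0893) = 929.
From dy/dt = 0: 0.00575·929 - 0.453 = 0.025z*, so z* = 4.89/0.025 = 196.

x* ≈ 929, y* ≈ 7.76, z* ≈ 196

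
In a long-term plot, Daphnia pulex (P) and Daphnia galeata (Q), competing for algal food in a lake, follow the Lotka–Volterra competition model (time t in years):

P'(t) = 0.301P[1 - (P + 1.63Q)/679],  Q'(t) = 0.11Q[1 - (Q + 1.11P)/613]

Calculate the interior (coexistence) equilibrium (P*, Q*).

P* ≈ 396, Q* ≈ 174

Setting both brackets to zero gives the nullclines P + 1.63Q = 679 and 1.11P + Q = 613.
Substituting Q = 613 - 1.11P into the first: P(1 - 1.63·1.11) = 679 - 1.63·613.
So P* = -320/-0.809 = 396, and then Q* = 613 - 1.11·396 = 174.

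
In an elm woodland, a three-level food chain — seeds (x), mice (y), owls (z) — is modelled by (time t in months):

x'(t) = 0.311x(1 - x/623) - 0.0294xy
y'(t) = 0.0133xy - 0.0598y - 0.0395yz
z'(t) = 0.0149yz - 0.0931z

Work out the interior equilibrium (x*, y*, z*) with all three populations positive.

From dz/dt = 0: 0.0149y* = 0.0931, so y* = 6.25.
From dx/dt = 0: 0.311(1 - x*/623) = 0.0294·6.25, giving x* = 623·(1 - 0.591) = 255.
From dy/dt = 0: 0.0133·255 - 0.0598 = 0.0395z*, so z* = 3.33/0.0395 = 84.3.

x* ≈ 255, y* ≈ 6.25, z* ≈ 84.3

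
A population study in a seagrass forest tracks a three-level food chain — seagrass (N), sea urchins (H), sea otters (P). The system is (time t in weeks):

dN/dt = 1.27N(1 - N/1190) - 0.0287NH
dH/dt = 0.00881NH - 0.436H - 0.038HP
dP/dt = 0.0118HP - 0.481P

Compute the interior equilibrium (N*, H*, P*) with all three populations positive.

From dP/dt = 0: 0.0118H* = 0.481, so H* = 40.8.
From dN/dt = 0: 1.27(1 - N*/1190) = 0.0287·40.8, giving N* = 1190·(1 - 0.921) = 93.8.
From dH/dt = 0: 0.00881·93.8 - 0.436 = 0.038P*, so P* = 0.39/0.038 = 10.3.

N* ≈ 93.8, H* ≈ 40.8, P* ≈ 10.3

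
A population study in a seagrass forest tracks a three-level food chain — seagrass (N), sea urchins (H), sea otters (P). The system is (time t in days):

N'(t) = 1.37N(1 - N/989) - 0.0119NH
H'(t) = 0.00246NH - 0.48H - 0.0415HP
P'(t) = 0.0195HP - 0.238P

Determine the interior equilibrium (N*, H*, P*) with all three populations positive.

From dP/dt = 0: 0.0195H* = 0.238, so H* = 12.2.
From dN/dt = 0: 1.37(1 - N*/989) = 0.0119·12.2, giving N* = 989·(1 - 0.106) = 884.
From dH/dt = 0: 0.00246·884 - 0.48 = 0.0415P*, so P* = 1.7/0.0415 = 40.8.

N* ≈ 884, H* ≈ 12.2, P* ≈ 40.8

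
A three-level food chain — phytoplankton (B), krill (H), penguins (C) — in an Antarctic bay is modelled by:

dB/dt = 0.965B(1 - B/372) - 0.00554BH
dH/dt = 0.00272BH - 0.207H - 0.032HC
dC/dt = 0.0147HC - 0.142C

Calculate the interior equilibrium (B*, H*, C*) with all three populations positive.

From dC/dt = 0: 0.0147H* = 0.142, so H* = 9.66.
From dB/dt = 0: 0.965(1 - B*/372) = 0.00554·9.66, giving B* = 372·(1 - 0.0555) = 351.
From dH/dt = 0: 0.00272·351 - 0.207 = 0.032C*, so C* = 0.749/0.032 = 23.4.

B* ≈ 351, H* ≈ 9.66, C* ≈ 23.4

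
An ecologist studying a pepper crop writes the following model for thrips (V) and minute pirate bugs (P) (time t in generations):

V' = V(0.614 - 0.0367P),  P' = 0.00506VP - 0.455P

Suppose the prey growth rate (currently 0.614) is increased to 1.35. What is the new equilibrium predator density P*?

P* ≈ 36.8

At the interior fixed point, setting dV/dt = 0 with V > 0 fixes P* = (prey growth rate)/(VP coefficient) — independent of the other coefficients.
With the change, P* = 1.35/0.0367 = 36.8; it rises from 16.7.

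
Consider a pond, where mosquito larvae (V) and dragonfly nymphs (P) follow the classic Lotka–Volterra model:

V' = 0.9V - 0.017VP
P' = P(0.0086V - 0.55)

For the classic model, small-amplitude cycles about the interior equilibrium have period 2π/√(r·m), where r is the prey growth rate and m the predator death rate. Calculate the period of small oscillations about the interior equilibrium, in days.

Here r = 0.9 and m = 0.55, so r·m = 0.495.
ω = √0.495 = 0.704 per day, hence T = 2π/ω ≈ 8.93 days.

T ≈ 8.93 days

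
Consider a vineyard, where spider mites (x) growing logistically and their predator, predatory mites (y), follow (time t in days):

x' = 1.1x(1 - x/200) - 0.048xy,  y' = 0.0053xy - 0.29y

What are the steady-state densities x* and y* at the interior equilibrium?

x* ≈ 54.7, y* ≈ 16.6

From dy/dt = 0 with y > 0: 0.0053x* = 0.29, so x* = 54.7.
Substitute into dx/dt = 0: 1.1(1 - 54.7/200) = 0.048y*.
The bracket is 0.726, giving y* = 0.799/0.048 = 16.6.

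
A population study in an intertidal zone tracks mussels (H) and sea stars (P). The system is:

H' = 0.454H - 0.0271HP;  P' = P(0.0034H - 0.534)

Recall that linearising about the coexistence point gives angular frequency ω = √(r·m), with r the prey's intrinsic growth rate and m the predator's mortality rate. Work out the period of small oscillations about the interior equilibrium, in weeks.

T ≈ 12.8 weeks

Here r = 0.454 and m = 0.534, so r·m = 0.242.
ω = √0.242 = 0.492 per week, hence T = 2π/ω ≈ 12.8 weeks.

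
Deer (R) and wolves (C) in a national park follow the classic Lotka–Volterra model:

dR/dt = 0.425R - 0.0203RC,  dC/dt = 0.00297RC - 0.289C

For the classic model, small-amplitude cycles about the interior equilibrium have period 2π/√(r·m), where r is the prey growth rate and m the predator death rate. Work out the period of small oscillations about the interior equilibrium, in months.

Here r = 0.425 and m = 0.289, so r·m = 0.123.
ω = √0.123 = 0.35 per month, hence T = 2π/ω ≈ 17.9 months.

T ≈ 17.9 months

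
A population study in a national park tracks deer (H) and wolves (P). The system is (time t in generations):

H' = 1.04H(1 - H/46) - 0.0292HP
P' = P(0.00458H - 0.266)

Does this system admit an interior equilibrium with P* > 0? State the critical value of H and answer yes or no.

The predator equation gives dP/dt > 0 only when H > 0.266/0.00458 = 58.1.
Without the predator, H → K = 46. Since 46 < 58.1, the predator cannot invade.

Threshold H = 58.1; K < 58.1, so no, the predator goes extinct.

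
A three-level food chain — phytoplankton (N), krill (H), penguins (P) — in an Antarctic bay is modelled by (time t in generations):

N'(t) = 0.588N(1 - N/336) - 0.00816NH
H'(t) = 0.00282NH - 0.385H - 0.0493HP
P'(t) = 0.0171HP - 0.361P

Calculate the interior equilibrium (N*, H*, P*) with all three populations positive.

N* ≈ 238, H* ≈ 21.1, P* ≈ 5.78

From dP/dt = 0: 0.0171H* = 0.361, so H* = 21.1.
From dN/dt = 0: 0.588(1 - N*/336) = 0.00816·21.1, giving N* = 336·(1 - 0.293) = 238.
From dH/dt = 0: 0.00282·238 - 0.385 = 0.0493P*, so P* = 0.285/0.0493 = 5.78.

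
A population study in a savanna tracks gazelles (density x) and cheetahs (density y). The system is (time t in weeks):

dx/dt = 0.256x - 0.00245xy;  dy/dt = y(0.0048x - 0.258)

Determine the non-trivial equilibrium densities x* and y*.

x* ≈ 53.8, y* ≈ 104

Set dy/dt = 0 with y > 0: 0.0048x - 0.258 = 0, so x* = 0.258/0.0048 = 53.8.
Set dx/dt = 0 with x > 0: 0.256 - 0.00245y = 0, so y* = 0.256/0.00245 = 104.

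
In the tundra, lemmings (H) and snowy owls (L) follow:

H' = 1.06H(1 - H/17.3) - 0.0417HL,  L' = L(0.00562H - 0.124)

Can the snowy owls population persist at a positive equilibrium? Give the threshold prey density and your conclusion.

The predator equation gives dL/dt > 0 only when H > 0.124/0.00562 = 22.1.
Without the predator, H → K = 17.3. Since 17.3 < 22.1, the predator cannot invade.

Threshold H = 22.1; K < 22.1, so no, the predator goes extinct.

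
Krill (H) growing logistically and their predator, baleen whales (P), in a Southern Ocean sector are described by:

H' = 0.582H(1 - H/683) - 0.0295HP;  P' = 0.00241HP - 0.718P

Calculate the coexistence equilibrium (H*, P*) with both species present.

From dP/dt = 0 with P > 0: 0.00241H* = 0.718, so H* = 298.
Substitute into dH/dt = 0: 0.582(1 - 298/683) = 0.0295P*.
The bracket is 0.564, giving P* = 0.328/0.0295 = 11.1.

H* ≈ 298, P* ≈ 11.1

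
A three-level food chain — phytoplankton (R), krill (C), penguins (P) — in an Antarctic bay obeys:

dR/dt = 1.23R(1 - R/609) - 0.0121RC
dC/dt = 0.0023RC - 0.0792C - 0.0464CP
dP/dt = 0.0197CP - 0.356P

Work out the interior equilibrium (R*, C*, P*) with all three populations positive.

From dP/dt = 0: 0.0197C* = 0.356, so C* = 18.1.
From dR/dt = 0: 1.23(1 - R*/609) = 0.0121·18.1, giving R* = 609·(1 - 0.178) = 501.
From dC/dt = 0: 0.0023·501 - 0.0792 = 0.0464P*, so P* = 1.07/0.0464 = 23.1.

R* ≈ 501, C* ≈ 18.1, P* ≈ 23.1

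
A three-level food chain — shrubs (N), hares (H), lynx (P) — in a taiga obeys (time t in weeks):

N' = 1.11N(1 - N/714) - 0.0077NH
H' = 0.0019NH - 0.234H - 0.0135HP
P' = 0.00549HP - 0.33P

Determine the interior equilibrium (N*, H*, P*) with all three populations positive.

From dP/dt = 0: 0.00549H* = 0.33, so H* = 60.1.
From dN/dt = 0: 1.11(1 - N*/714) = 0.0077·60.1, giving N* = 714·(1 - 0.417) = 416.
From dH/dt = 0: 0.0019·416 - 0.234 = 0.0135P*, so P* = 0.557/0.0135 = 41.3.

N* ≈ 416, H* ≈ 60.1, P* ≈ 41.3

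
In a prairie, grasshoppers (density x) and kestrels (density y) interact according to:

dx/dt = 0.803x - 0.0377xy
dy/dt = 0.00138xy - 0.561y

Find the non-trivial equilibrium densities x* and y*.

Set dy/dt = 0 with y > 0: 0.00138x - 0.561 = 0, so x* = 0.561/0.00138 = 407.
Set dx/dt = 0 with x > 0: 0.803 - 0.0377y = 0, so y* = 0.803/0.0377 = 21.3.

x* ≈ 407, y* ≈ 21.3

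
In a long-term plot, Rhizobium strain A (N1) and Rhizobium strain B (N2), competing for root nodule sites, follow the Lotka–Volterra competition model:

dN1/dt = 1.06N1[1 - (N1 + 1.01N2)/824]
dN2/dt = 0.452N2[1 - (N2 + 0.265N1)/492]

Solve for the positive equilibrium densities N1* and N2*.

N1* ≈ 447, N2* ≈ 374

Setting both brackets to zero gives the nullclines N1 + 1.01N2 = 824 and 0.265N1 + N2 = 492.
Substituting N2 = 492 - 0.265N1 into the first: N1(1 - 1.01·0.265) = 824 - 1.01·492.
So N1* = 327/0.732 = 447, and then N2* = 492 - 0.265·447 = 374.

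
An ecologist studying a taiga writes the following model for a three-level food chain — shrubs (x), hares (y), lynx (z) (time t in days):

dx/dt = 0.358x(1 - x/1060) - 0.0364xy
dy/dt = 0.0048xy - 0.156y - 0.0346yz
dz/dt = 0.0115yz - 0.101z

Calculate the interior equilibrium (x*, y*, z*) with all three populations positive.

From dz/dt = 0: 0.0115y* = 0.101, so y* = 8.78.
From dx/dt = 0: 0.358(1 - x*/1060) = 0.0364·8.78, giving x* = 1060·(1 - 0.893) = 113.
From dy/dt = 0: 0.0048·113 - 0.156 = 0.0346z*, so z* = 0.389/0.0346 = 11.2.

x* ≈ 113, y* ≈ 8.78, z* ≈ 11.2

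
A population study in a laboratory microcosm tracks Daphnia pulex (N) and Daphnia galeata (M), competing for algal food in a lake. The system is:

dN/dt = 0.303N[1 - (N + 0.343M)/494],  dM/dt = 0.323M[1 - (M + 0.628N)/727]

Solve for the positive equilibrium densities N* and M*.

N* ≈ 312, M* ≈ 531

Setting both brackets to zero gives the nullclines N + 0.343M = 494 and 0.628N + M = 727.
Substituting M = 727 - 0.628N into the first: N(1 - 0.343·0.628) = 494 - 0.343·727.
So N* = 245/0.785 = 312, and then M* = 727 - 0.628·312 = 531.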